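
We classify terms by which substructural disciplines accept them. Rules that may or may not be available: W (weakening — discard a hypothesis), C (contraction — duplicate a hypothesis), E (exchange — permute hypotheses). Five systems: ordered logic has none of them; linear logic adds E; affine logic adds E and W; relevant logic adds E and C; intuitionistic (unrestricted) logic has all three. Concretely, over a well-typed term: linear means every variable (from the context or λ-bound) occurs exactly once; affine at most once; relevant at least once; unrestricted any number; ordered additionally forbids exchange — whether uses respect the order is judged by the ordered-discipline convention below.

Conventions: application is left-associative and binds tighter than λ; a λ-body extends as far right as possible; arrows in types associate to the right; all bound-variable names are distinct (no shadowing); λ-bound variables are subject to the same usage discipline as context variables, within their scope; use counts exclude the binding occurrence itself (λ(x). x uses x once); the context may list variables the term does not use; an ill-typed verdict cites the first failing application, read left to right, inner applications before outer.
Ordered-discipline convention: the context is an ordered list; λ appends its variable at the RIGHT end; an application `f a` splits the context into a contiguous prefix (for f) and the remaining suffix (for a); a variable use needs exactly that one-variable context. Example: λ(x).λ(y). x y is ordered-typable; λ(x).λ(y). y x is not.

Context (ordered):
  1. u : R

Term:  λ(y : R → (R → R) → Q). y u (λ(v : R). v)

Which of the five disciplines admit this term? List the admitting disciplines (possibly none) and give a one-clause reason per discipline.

admitting disciplines: linear, affine, relevant, unrestricted
use counts: u ×1, y [bound] ×1, v [bound] ×1
order of uses: y, u, v
typing: ✓ — (R → (R → R) → Q) → Q
ordered: ✗, needs exchange: uses follow y, u, v
linear: ✓, single use per variable (u, y, v)
affine: ✓, u, y, v: no repeats, contraction unneeded
relevant: ✓, u, y, v: all used, weakening unneeded
unrestricted: ✓, typability at (R → (R → R) → Q) → Q is all that's needed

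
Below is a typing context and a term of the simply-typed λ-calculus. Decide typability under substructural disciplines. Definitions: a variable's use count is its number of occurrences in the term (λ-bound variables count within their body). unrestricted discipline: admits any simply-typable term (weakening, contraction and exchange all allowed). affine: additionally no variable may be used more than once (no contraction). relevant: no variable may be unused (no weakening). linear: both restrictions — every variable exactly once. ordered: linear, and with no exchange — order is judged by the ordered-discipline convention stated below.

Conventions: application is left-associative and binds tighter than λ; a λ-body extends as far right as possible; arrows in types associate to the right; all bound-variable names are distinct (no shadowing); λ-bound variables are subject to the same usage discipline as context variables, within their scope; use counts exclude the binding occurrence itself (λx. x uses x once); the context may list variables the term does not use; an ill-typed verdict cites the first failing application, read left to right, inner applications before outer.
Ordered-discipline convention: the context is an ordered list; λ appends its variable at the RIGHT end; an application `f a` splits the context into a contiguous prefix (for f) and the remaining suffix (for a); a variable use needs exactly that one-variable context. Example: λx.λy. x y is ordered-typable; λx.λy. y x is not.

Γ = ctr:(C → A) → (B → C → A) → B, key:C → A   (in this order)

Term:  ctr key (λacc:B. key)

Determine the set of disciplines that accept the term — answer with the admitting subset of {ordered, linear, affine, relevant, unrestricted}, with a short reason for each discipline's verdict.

accepted by: unrestricted
counts: ctr=1; key=2; acc (bound)=0
uses in reading order: ctr, key, key
typing: ✓ — B
ordered: ✗, key ×2 used more than once (contraction); needs weakening: acc unused
linear: ✗, key ×2 used more than once (contraction); needs weakening: acc unused
affine: ✗, key ×2 used more than once (contraction)
relevant: ✗, needs weakening: acc unused
unrestricted: ✓, simply typable at B; W, C, E all held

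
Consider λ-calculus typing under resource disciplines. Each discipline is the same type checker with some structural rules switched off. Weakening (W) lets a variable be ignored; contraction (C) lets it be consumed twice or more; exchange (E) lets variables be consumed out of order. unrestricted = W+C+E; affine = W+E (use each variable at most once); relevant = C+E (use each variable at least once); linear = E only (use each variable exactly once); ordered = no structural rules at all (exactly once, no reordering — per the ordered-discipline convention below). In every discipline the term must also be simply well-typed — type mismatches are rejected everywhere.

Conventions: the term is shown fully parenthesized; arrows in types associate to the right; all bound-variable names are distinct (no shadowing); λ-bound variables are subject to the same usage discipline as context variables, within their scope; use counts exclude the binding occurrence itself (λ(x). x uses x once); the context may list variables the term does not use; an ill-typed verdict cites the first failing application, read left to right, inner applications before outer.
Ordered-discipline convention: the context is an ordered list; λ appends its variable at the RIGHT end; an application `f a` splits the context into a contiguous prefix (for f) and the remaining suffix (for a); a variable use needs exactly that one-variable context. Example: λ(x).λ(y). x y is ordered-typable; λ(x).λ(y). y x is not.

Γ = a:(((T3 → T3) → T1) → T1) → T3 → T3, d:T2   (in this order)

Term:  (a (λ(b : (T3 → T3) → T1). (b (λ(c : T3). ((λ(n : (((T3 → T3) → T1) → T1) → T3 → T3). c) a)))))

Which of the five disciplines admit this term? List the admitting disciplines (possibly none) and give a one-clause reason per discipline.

admitting disciplines: unrestricted
counts: a: 2; d: 0; b (λ-bound): 1; c (λ-bound): 1; n (λ-bound): 0
left-to-right use order: a, b, c, a
typing: ✓ — T3 → T3
ordered: ✗, needs contraction — a ×2; d, n left unused
linear: ✗, needs contraction — a ×2; d, n left unused
affine: ✗, needs contraction — a ×2
relevant: ✗, d, n left unused
unrestricted: ✓, type-checks (T3 → T3) and nothing is barred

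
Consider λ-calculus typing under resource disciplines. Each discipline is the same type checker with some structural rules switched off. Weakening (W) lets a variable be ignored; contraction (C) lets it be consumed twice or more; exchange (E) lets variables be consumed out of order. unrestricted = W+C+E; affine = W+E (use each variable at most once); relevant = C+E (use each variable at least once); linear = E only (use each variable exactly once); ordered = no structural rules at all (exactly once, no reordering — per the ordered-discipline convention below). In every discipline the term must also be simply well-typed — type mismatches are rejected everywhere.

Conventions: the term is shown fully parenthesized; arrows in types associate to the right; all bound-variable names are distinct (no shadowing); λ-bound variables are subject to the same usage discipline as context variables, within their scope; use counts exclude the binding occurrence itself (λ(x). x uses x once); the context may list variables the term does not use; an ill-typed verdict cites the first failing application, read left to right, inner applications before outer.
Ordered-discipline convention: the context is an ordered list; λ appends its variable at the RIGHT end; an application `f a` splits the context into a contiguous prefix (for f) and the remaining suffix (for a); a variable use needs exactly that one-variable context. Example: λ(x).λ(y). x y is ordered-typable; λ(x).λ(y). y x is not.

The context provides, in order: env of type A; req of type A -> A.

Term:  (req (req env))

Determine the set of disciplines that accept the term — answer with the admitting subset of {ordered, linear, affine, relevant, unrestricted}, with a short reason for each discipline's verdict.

admitting disciplines: relevant, unrestricted
use counts: env: 1; req: 2
left-to-right use order: req, req, env
typing: well-typed at A
ordered: ✗, repeated use of req ×2
linear: ✗, repeated use of req ×2
affine: ✗, repeated use of req ×2
relevant: ✓, every one of env, req appears
unrestricted: ✓, type-checks (A) and nothing is barred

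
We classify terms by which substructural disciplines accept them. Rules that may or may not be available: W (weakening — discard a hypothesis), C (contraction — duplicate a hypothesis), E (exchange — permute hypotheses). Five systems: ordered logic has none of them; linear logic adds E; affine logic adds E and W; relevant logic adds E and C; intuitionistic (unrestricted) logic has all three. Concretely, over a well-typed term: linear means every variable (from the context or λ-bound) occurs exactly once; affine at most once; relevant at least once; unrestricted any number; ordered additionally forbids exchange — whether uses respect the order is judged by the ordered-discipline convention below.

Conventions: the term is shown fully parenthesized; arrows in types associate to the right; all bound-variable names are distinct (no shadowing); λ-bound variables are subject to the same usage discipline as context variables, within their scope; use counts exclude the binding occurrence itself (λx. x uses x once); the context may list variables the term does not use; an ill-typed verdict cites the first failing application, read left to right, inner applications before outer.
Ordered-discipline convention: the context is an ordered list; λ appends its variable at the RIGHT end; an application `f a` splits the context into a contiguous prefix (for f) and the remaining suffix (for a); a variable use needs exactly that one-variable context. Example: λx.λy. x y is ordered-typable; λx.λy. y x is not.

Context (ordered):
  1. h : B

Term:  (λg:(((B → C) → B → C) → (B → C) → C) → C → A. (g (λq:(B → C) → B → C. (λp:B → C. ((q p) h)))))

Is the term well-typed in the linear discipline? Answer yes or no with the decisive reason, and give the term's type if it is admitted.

yes — exactly-once usage across h, g, q, p; term : ((((B → C) → B → C) → (B → C) → C) → C → A) → C → A
usage: h: 1, g (bound): 1, q (bound): 1, p (bound): 1
left-to-right use order: g, q, p, h
typing: the term checks, with type ((((B → C) → B → C) → (B → C) → C) → C → A) → C → A
per-discipline verdicts: ordered ✗, linear ✓, affine ✓, relevant ✓, unrestricted ✓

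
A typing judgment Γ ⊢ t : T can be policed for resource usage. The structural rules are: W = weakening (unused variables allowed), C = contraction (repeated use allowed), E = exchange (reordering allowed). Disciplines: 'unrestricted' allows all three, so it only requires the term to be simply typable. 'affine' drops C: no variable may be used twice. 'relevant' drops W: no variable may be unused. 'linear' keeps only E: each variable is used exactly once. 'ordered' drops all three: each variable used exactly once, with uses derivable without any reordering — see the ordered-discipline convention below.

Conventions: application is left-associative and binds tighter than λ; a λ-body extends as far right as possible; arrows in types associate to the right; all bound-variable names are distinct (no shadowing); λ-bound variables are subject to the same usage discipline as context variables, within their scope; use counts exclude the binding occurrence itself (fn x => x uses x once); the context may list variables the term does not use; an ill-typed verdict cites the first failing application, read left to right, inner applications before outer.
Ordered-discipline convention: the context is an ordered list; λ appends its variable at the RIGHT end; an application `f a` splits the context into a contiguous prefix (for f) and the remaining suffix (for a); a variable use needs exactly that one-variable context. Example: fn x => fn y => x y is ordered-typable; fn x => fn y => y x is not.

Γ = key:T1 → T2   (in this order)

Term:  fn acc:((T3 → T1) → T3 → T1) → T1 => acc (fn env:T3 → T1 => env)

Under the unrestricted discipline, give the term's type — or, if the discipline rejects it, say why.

term : (((T3 → T1) → T3 → T1) → T1) → T1
usage: key ×0; acc (bound) ×1; env (bound) ×1
left-to-right use order: acc, env
typing: well-typed — term : (((T3 → T1) → T3 → T1) → T1) → T1
per-discipline verdicts: ordered ✗, linear ✗, affine ✓, relevant ✗, unrestricted ✓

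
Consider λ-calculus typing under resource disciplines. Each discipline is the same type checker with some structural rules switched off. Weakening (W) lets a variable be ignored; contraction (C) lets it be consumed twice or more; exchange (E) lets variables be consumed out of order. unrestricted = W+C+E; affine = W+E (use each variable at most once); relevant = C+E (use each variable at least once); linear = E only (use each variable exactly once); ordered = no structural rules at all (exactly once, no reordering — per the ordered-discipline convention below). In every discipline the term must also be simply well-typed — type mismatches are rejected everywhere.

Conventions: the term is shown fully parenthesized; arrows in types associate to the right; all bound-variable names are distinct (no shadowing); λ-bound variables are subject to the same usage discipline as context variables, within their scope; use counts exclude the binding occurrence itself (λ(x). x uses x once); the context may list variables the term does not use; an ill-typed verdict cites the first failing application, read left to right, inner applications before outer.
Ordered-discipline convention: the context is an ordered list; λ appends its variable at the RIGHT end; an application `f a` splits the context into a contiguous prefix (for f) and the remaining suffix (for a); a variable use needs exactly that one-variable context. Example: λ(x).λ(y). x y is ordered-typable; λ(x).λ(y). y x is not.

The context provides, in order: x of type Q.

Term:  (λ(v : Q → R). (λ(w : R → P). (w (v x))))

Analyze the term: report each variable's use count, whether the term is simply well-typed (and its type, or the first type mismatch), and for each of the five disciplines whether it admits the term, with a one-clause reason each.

variable uses: x=1, v [bound]=1, w [bound]=1
uses in reading order: w, v, x
typing: well-typed — term : (Q → R) → (R → P) → P
ordered ✗ (needs exchange: uses follow w, v, x)
linear ✓ (each of x, v, w used exactly once)
affine ✓ (x, v, w: no repeats, contraction unneeded)
relevant ✓ (every one of x, v, w appears)
unrestricted ✓ (type-checks ((Q → R) → (R → P) → P) and nothing is barred)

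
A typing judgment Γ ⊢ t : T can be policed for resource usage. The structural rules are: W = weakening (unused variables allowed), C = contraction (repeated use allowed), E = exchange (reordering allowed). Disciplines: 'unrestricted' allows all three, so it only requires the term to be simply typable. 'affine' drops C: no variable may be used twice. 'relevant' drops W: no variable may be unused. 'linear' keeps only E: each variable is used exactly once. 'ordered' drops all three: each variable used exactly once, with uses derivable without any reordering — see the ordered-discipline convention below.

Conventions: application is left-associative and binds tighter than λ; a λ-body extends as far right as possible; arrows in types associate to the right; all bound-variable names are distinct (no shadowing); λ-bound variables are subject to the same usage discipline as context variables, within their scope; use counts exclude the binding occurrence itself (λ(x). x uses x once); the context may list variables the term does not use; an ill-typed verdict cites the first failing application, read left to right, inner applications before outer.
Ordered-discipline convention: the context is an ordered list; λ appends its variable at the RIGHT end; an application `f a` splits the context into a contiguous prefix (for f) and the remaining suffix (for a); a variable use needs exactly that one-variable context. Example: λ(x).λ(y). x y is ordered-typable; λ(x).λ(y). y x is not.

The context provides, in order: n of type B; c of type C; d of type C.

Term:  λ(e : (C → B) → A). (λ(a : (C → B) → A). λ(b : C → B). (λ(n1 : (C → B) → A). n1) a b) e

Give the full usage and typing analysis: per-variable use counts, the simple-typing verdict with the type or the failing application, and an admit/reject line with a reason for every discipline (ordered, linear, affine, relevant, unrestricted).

variable uses: n=0, c=0, d=0, e [bound]=1, a [bound]=1, b [bound]=1, n1 [bound]=1
order of uses: n1, a, b, e
typing: well-typed — term : ((C → B) → A) → (C → B) → A
ordered ✗ (needs weakening: n, c, d unused)
linear ✗ (needs weakening: n, c, d unused)
affine ✓ (at most one use each (n, c, d, e, a, b, n1))
relevant ✗ (needs weakening: n, c, d unused)
unrestricted ✓ (simply typable at ((C → B) → A) → (C → B) → A; W, C, E all held)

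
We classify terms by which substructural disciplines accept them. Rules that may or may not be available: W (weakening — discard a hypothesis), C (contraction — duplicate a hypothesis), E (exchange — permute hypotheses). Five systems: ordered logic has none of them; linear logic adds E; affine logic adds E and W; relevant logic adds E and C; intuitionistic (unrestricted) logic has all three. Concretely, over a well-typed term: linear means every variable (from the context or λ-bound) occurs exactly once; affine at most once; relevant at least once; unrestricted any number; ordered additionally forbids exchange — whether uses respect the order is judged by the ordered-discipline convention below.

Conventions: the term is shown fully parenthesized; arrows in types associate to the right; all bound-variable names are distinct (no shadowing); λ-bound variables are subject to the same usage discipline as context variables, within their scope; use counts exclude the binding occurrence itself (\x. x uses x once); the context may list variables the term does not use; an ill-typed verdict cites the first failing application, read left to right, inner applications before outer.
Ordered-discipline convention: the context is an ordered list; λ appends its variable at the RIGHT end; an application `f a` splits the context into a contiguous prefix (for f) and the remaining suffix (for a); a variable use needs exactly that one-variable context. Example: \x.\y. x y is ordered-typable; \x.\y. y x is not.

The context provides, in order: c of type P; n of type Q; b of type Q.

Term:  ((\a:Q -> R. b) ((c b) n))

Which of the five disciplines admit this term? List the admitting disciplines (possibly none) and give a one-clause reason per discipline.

admitting disciplines: none
usage: c: 1, n: 1, b: 2, a [bound]: 0
uses in reading order: b, c, b, n
typing: ill-typed: non-arrow in function slot: P
ordered ✗ (a type mismatch blocks all five)
linear ✗ (the type mismatch rejects it)
affine ✗ (not simply typable)
relevant ✗ (fails simple typing)
unrestricted ✗ (a type mismatch blocks all five)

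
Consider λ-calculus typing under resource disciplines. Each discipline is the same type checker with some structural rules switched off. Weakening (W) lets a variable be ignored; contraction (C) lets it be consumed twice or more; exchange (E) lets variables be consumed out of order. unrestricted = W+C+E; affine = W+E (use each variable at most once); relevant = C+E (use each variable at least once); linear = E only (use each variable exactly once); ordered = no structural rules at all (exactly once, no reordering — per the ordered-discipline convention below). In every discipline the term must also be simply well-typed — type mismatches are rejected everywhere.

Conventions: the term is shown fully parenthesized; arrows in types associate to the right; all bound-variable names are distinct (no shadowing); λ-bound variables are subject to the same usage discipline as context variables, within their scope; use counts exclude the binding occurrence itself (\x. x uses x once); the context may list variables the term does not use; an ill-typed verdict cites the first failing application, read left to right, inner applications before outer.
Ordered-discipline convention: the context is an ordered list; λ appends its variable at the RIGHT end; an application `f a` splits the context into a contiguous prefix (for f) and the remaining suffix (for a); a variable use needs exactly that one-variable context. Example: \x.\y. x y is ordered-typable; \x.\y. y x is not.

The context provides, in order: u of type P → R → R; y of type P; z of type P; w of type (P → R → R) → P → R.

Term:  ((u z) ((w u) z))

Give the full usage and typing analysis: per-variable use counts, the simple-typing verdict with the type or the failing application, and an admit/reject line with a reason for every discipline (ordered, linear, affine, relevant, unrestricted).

counts: u: 2×; y: 0×; z: 2×; w: 1×
use order (left to right): u, z, w, u, z
typing: the term checks, with type R
ordered ✗ (uses contraction: u ×2, z ×2; unused: y — weakening required)
linear ✗ (uses contraction: u ×2, z ×2; unused: y — weakening required)
affine ✗ (uses contraction: u ×2, z ×2)
relevant ✗ (unused: y — weakening required)
unrestricted ✓ (simply typable at R; W, C, E all held)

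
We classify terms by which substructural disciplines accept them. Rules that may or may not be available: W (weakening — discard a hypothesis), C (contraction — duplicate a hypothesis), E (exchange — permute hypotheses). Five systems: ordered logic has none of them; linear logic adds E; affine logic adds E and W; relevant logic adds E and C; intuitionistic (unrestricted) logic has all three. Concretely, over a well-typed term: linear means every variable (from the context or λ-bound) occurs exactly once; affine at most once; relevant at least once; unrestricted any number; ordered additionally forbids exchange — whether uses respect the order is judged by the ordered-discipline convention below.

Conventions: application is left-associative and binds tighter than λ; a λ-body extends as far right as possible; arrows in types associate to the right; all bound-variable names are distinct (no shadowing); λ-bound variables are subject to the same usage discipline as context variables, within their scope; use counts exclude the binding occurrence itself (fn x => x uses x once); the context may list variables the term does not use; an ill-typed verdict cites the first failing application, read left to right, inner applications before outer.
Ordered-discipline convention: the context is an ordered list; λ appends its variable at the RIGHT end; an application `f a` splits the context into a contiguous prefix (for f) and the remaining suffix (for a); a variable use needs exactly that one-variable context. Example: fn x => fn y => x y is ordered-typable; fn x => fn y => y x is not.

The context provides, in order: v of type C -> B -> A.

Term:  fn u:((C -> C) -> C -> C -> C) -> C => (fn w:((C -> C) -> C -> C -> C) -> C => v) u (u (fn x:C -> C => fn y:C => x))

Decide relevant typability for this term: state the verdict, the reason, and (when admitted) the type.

no — w, y left unused
usage: v: 1×; u [bound]: 2×; w [bound]: 0×; x [bound]: 1×; y [bound]: 0×
left-to-right use order: v, u, u, x
typing: well-typed — term : (((C -> C) -> C -> C -> C) -> C) -> B -> A
summary: ordered ✗, linear ✗, affine ✗, relevant ✗, unrestricted ✓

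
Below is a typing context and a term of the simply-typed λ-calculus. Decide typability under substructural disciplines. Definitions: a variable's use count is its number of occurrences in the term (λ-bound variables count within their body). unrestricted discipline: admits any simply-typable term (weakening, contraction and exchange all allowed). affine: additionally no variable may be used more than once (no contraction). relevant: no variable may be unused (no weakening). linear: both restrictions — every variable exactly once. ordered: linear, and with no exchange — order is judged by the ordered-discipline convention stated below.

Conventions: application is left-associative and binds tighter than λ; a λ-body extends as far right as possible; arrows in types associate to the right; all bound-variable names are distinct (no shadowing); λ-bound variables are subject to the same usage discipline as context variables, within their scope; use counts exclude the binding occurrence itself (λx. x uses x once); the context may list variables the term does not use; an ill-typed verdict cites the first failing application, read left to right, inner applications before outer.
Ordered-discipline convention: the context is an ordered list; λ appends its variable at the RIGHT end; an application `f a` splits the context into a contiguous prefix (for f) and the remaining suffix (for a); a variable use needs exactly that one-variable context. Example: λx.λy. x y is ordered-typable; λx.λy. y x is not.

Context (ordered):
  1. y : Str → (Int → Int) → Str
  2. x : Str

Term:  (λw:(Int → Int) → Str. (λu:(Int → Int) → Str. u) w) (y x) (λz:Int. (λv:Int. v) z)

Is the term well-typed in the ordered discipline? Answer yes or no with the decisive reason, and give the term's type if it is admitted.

yes — y, x, w, u, z, v: once each, no exchange needed; term : Str
variable uses: y=1, x=1, w (λ-bound)=1, u (λ-bound)=1, z (λ-bound)=1, v (λ-bound)=1
left-to-right use order: u, w, y, x, v, z
typing: the term checks, with type Str
all disciplines: ordered ✓ | linear ✓ | affine ✓ | relevant ✓ | unrestricted ✓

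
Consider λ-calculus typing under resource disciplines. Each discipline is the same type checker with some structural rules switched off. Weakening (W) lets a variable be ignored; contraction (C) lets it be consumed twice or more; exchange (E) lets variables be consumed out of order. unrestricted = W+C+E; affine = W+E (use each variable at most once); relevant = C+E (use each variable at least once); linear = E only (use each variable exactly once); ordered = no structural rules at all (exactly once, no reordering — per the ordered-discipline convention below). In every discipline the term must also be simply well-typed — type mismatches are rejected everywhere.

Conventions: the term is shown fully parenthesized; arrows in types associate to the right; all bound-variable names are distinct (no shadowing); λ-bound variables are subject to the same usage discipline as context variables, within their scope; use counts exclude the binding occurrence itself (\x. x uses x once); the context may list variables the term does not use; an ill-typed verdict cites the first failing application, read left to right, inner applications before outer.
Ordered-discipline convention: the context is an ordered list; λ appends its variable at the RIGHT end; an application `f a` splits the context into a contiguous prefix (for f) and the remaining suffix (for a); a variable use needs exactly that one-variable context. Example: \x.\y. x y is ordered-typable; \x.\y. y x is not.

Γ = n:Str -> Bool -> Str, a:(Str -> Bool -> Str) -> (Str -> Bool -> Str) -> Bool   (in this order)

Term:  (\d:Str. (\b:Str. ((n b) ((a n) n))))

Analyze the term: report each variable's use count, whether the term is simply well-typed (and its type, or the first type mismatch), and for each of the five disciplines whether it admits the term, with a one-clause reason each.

usage: n=3; a=1; d (bound)=0; b (bound)=1
order of uses: n, b, a, n, n
typing: ✓ — Str -> Str -> Str
ordered: ✗ — repeated use of n ×3; needs weakening: d unused
linear: ✗ — repeated use of n ×3; needs weakening: d unused
affine: ✗ — repeated use of n ×3
relevant: ✗ — needs weakening: d unused
unrestricted: ✓ — type-checks (Str -> Str -> Str) and nothing is barred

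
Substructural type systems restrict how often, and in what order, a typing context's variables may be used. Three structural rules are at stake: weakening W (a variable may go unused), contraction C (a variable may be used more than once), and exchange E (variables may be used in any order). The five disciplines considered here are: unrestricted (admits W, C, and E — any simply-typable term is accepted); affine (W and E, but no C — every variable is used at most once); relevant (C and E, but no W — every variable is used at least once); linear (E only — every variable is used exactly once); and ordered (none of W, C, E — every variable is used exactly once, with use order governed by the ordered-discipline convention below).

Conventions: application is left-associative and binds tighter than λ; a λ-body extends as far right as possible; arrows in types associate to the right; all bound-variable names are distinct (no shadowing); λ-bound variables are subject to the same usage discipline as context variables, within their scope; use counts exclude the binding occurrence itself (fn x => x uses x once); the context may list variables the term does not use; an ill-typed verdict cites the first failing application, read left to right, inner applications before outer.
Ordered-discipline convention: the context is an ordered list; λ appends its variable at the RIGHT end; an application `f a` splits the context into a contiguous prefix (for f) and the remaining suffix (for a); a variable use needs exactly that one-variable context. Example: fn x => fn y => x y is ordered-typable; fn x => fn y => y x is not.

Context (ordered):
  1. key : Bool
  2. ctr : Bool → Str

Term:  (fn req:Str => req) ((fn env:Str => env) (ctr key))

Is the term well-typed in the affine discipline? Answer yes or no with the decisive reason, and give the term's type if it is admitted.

yes — no duplicate uses among key, ctr, req, env; term : Str
use counts: key=1, ctr=1, req [bound]=1, env [bound]=1
order of uses: req, env, ctr, key
typing: well-typed — term : Str
summary: ordered ✗; linear ✓; affine ✓; relevant ✓; unrestricted ✓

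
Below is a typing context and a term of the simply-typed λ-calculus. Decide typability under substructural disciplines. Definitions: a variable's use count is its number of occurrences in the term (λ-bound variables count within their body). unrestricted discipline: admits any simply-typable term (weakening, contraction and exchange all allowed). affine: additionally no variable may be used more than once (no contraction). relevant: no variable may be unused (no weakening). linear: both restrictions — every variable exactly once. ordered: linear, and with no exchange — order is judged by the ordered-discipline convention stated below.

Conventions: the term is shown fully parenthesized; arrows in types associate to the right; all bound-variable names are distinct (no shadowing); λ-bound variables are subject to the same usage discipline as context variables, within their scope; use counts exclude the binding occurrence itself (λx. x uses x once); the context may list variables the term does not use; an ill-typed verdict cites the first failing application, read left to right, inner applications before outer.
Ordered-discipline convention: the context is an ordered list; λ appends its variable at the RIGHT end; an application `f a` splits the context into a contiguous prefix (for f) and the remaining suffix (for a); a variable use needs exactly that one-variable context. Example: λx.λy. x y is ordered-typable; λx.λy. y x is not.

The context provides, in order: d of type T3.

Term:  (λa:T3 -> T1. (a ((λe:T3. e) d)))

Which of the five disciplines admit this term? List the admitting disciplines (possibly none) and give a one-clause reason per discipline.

admitting disciplines: linear, affine, relevant, unrestricted
usage: d: 1×; a (bound): 1×; e (bound): 1×
uses in reading order: a, e, d
typing: well-typed at (T3 -> T1) -> T1
ordered ✗ (no ordered split (uses run a, e, d))
linear ✓ (each of d, a, e used exactly once)
affine ✓ (at most one use each (d, a, e))
relevant ✓ (d, a, e: all used, weakening unneeded)
unrestricted ✓ (well-typed at (T3 -> T1) -> T1; no restrictions here)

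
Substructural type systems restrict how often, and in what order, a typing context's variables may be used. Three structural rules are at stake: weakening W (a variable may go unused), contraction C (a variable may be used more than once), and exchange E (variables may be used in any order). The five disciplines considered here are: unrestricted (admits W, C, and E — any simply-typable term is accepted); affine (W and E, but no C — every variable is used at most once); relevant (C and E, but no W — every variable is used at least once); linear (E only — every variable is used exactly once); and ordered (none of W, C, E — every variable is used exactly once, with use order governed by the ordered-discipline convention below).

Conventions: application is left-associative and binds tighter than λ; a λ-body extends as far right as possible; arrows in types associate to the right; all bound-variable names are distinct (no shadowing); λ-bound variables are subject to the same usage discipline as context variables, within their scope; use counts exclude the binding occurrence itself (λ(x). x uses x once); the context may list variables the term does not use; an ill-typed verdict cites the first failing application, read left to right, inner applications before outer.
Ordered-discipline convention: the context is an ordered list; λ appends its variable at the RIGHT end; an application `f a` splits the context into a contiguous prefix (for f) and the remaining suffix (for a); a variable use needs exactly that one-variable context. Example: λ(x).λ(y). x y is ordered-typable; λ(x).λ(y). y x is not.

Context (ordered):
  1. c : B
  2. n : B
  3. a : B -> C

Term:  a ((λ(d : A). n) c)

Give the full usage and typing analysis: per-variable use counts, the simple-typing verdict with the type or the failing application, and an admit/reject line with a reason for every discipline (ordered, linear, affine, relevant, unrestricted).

variable uses: c: 1; n: 1; a: 1; d (λ-bound): 0
use order (left to right): a, n, c
typing: ill-typed: an application expects A but receives B
ordered: ✗ — the type mismatch rejects it
linear: ✗ — not simply typable
affine: ✗ — fails simple typing
relevant: ✗ — a type mismatch blocks all five
unrestricted: ✗ — the type mismatch rejects it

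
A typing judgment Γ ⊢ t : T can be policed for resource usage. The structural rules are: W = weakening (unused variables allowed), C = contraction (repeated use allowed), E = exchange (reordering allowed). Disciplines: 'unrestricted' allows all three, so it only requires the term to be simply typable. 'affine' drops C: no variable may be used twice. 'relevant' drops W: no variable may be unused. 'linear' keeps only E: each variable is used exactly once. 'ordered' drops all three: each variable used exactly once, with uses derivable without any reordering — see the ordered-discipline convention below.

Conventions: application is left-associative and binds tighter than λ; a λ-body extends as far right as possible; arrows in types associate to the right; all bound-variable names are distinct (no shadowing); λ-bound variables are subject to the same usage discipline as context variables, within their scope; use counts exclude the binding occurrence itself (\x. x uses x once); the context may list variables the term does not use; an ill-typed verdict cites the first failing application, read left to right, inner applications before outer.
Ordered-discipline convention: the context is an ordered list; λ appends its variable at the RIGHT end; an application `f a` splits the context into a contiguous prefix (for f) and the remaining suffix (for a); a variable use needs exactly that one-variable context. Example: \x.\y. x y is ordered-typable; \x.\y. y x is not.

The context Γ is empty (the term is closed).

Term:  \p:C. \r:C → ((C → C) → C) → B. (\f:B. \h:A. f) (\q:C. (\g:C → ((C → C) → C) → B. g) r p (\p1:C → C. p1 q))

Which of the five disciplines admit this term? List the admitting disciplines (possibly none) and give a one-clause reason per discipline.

admitted in: none
use counts: p [bound]: 1, r [bound]: 1, f [bound]: 1, h [bound]: 0, q [bound]: 1, g [bound]: 1, p1 [bound]: 1
use order (left to right): f, g, r, p, p1, q
typing: ill-typed: an argument C → B mismatches the expected B
ordered ✗ (the type mismatch rejects it)
linear ✗ (not simply typable)
affine ✗ (fails simple typing)
relevant ✗ (a type mismatch blocks all five)
unrestricted ✗ (the type mismatch rejects it)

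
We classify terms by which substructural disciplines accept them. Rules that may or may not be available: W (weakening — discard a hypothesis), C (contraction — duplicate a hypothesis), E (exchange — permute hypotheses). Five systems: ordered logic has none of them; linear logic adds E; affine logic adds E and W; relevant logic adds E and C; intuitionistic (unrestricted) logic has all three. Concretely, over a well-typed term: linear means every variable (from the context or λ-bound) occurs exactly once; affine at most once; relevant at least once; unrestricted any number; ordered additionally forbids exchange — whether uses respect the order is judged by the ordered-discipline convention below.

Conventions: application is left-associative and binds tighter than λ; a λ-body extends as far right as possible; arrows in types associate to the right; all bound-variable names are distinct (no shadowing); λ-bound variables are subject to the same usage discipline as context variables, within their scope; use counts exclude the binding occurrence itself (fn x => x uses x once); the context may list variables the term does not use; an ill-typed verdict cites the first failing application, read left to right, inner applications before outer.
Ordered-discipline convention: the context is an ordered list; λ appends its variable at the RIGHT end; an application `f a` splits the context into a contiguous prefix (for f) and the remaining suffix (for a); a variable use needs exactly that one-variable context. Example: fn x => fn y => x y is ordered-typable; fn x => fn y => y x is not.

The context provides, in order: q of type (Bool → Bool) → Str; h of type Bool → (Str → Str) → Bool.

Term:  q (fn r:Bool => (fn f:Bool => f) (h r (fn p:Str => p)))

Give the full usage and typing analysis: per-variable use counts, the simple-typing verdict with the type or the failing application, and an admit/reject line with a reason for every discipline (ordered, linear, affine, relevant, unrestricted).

usage: q: 1×, h: 1×, r [bound]: 1×, f [bound]: 1×, p [bound]: 1×
use order (left to right): q, f, h, r, p
typing: ✓ — Str
ordered: ✓ — one use each (q, h, r, f, p); ordered split holds
linear: ✓ — q, h, r, f, p: one use apiece
affine: ✓ — none of q, h, r, f, p used more than once
relevant: ✓ — every one of q, h, r, f, p appears
unrestricted: ✓ — simply typable at Str; W, C, E all held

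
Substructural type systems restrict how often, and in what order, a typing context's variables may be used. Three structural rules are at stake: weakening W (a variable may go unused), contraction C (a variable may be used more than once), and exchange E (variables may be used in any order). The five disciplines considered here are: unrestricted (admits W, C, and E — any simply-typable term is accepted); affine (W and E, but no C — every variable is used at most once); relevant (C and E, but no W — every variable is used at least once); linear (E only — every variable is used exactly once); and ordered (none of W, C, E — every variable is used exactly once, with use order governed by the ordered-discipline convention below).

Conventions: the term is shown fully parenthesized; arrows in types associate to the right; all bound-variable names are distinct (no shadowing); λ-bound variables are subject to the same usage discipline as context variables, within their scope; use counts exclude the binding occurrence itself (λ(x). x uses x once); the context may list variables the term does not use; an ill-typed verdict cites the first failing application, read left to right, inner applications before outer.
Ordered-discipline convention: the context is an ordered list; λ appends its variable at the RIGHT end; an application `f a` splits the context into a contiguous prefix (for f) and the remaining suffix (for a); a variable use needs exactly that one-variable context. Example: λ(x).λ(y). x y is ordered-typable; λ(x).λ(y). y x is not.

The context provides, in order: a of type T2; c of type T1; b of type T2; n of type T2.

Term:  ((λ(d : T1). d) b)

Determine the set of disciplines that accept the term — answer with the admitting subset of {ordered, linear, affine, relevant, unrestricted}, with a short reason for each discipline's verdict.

accepted by: none
counts: a: 0, c: 0, b: 1, n: 0, d (bound): 1
use order (left to right): d, b
typing: ill-typed: an application expects T1 but receives T2
ordered: ✗, fails simple typing
linear: ✗, a type mismatch blocks all five
affine: ✗, the type mismatch rejects it
relevant: ✗, not simply typable
unrestricted: ✗, fails simple typing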